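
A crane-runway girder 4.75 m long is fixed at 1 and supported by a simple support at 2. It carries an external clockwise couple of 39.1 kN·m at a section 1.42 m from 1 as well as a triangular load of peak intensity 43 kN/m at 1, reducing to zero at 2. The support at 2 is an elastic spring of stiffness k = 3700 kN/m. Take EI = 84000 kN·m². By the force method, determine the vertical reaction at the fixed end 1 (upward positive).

Take the reaction at 2 as the redundant and release it; the primary structure is a cantilever fixed at 1.
Free-end deflection of the primary structure under the applied loading (downward +):
  clockwise couple 39.1 at a = 1.42: M₀a(2L − a)/(2EI) = 224.3/EI
  triangular load, peak 43 at the fixed end: w₀L⁴/(30EI) = 729.7/EI
  δ_0 = 954/EI
Tip deflection under a unit load at 2: L³/(3EI) = 35.72/EI.
With EI = 84000 kN·m²: δ_0 = 0.011357 m and δ_{22} = 0.000425 m/kN.
Compatibility — the spring shortens by R_2/k under the reaction it provides: δ_0 − R_2·δ_{22} = R_2/k. With 1/k = 0.00027 m/kN, R_2 = δ_0 / (δ_{22} + 1/k) = 0.011357 / (0.000425 + 0.00027) = 16.33 kN.
Vertical equilibrium: R_1 = ΣP − R_2 = 102.1 − 16.33 = 85.8 kN.

R_1 = 85.8 kN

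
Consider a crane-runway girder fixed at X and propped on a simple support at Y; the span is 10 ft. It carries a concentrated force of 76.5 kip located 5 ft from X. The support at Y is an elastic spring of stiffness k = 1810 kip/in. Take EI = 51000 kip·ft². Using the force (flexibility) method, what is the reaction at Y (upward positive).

Remove the prop at Y; the released (primary) structure is a cantilever built in at X.
Free-end deflection of the primary structure under the applied loading (downward +):
  point load 76.5 at a = 5: Pa²(3L − a)/(6EI) = 7969/EI
Flexibility coefficient — unit upward force at Y: δ_{YY} = L³/(3EI) = 333.3/EI.
With EI = 51000 kip·ft²: δ_0 = 0.15625 ft and δ_{YY} = 0.006536 ft/kip.
Compatibility — the spring shortens by R_Y/k under the reaction it provides: δ_0 − R_Y·δ_{YY} = R_Y/k. With 1/k = 1/(1810×12) ft/kip = 0.000046 ft/kip, R_Y = δ_0 / (δ_{YY} + 1/k) = 0.15625 / (0.006536 + 0.000046) = 23.74 kip.

R_Y = 23.74 kip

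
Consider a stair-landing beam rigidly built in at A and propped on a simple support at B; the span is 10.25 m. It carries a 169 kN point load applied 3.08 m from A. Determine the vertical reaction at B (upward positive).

Take the reaction at B as the redundant and release it; the primary structure is a cantilever fixed at A.
Deflection at B on the released cantilever, summing each load's contribution:
  point load 169 at a = 3.08: Pa²(3L − a)/(6EI) = 7393/EI
Tip deflection under a unit load at B: L³/(3EI) = 359/EI.
Compatibility at B: δ_0 − R_B·δ_{BB} = 0, so R_B = 7393/359 = 20.6 kN.

R_B = 20.6 kN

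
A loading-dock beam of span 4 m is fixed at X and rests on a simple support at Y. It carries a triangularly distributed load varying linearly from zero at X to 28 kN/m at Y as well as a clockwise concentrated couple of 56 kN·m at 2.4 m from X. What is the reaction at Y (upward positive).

Take the reaction at Y as the redundant and release it; the primary structure is a cantilever fixed at X.
Deflection at Y on the released cantilever, summing each load's contribution:
  triangular load, peak 28 at the free end: 11w₀L⁴/(120EI) = 657.1/EI
  clockwise couple 56 at a = 2.4: M₀a(2L − a)/(2EI) = 376.3/EI
  δ_0 = 1033/EI
Flexibility coefficient — unit upward force at Y: δ_{YY} = L³/(3EI) = 21.33/EI.
The prop prevents deflection at Y: R_Y = δ_0/δ_{YY} = 1033/21.33 = 48.44 kN.

R_Y = 48.44 kN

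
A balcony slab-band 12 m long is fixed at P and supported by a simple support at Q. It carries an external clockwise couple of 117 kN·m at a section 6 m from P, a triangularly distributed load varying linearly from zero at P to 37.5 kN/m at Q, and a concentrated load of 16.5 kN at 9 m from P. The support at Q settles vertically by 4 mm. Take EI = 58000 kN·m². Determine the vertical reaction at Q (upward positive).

R_Q = 144.8 kN

Choose R_Q as the redundant. The primary structure is the cantilever fixed at P.
Deflection at Q on the released cantilever, summing each load's contribution:
  clockwise couple 117 at a = 6: M₀a(2L − a)/(2EI) = 6318/EI
  triangular load, peak 37.5 at the free end: 11w₀L⁴/(120EI) = 71280/EI
  point load 16.5 at a = 9: Pa²(3L − a)/(6EI) = 6014/EI
  δ_0 = 83612/EI
Tip deflection under a unit load at Q: L³/(3EI) = 576/EI.
With EI = 58000 kN·m²: δ_0 = 1.4416 m and δ_{QQ} = 0.009931 m/kN.
Compatibility — the beam at Q must follow the support down by 0.004 m: δ_0 − R_Q·δ_{QQ} = 0.004, so R_Q = (1.4416 − 0.004)/0.009931 = 144.8 kN.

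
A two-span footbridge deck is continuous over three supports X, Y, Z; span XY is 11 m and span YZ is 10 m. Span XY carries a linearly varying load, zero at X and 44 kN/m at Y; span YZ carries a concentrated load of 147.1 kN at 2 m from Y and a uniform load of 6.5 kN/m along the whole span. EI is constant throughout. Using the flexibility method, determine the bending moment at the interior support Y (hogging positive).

M_Y = 325.5 kN·m

Release continuity at Y by inserting a hinge; the redundant is the internal moment M_Y. The primary structure is two simply-supported spans XY and YZ.
End slopes at the hinge Y, treating each span as simply supported:
  span XY: triangular load, peak 44: w₀L³/(45EI) = 1301/EI
  span YZ: point load 147.1 at a = 2: Pab(L + b)/(6LEI) = 706.1/EI
  span YZ: UDL 6.5: wL³/(24EI) = 270.8/EI
  relative rotation θ_0 = (1301 + 976.9)/EI = 2278/EI
A unit hogging moment at Y produces rotation L₁/(3EI) + L₂/(3EI) = 7/EI.
Slope continuity at Y: θ_0 = M_Y·7/EI, so M_Y = 2278/7 = 325.5 kN·m (hogging).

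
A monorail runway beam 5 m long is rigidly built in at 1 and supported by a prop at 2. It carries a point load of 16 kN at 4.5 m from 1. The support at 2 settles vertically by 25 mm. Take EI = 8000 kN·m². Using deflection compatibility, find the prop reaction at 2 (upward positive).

Remove the prop at 2; the released (primary) structure is a cantilever built in at 1.
Free-end deflection of the primary structure under the applied loading (downward +):
  point load 16 at a = 4.5: Pa²(3L − a)/(6EI) = 567/EI
Flexibility coefficient — unit upward force at 2: δ_{22} = L³/(3EI) = 41.67/EI.
With EI = 8000 kN·m²: δ_0 = 0.070875 m and δ_{22} = 0.005208 m/kN.
Compatibility — the beam at 2 must follow the support down by 0.025 m: δ_0 − R_2·δ_{22} = 0.025, so R_2 = (0.070875 − 0.025)/0.005208 = 8.808 kN.

R_2 = 8.808 kN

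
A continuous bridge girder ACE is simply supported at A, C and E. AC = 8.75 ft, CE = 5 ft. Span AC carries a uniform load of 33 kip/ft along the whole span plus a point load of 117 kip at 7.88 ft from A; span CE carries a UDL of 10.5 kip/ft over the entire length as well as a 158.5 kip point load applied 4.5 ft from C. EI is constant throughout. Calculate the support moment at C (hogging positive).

M_C = 282.6 kip·ft

Take M_C as the redundant. Released structure: two simple spans AC and CE with a hinge at C.
End slopes at the hinge C, treating each span as simply supported:
  span AC: UDL 33: wL³/(24EI) = 921.1/EI
  span AC: point load 117 at a = 7.88: Pab(L + a)/(6LEI) = 254.1/EI
  span CE: UDL 10.5: wL³/(24EI) = 54.69/EI
  span CE: point load 158.5 at a = 4.5: Pab(L + b)/(6LEI) = 65.38/EI
  relative rotation θ_0 = (1175 + 120.1)/EI = 1295/EI
A unit hogging moment at C produces rotation L₁/(3EI) + L₂/(3EI) = 4.583/EI.
Compatibility: M_C·(L₁+L₂)/(3EI) = θ_0, giving M_C = 282.6 kip·ft (hogging).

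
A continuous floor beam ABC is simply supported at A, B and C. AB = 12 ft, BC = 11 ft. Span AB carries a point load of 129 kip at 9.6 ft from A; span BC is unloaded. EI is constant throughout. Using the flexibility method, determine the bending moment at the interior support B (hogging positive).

Take M_B as the redundant. Released structure: two simple spans AB and BC with a hinge at B.
End slopes at the hinge B, treating each span as simply supported:
  span AB: point load 129 at a = 9.6: Pab(L + a)/(6LEI) = 891.6/EI
  relative rotation θ_0 = (891.6 + 0)/EI = 891.6/EI
A unit hogging moment at B produces rotation L₁/(3EI) + L₂/(3EI) = 7.667/EI.
Slope continuity at B: θ_0 = M_B·7.667/EI, so M_B = 891.6/7.667 = 116.3 kip·ft (hogging).

M_B = 116.3 kip·ft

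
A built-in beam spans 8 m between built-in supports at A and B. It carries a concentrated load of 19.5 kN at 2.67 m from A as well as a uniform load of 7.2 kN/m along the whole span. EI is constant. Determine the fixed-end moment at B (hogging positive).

Release both end moments; the primary structure is a simply-supported span AB with redundants M_A and M_B.
Simple-span end rotations at A and B under the given loads:
  at A: point load 19.5 at a = 2.67: Pab(L + b)/(6LEI) = 77.07/EI
  at B: point load 19.5 at a = 2.67: Pab(L + a)/(6LEI) = 61.69/EI
  at A: UDL 7.2: wL³/(24EI) = 153.6/EI
  at B: UDL 7.2: wL³/(24EI) = 153.6/EI
  θ_A0 = 230.7/EI,  θ_B0 = 215.3/EI
Flexibility coefficients: a unit moment at one end gives L/(3EI) there and L/(6EI) at the far end, so f₁₁ = f₂₂ = 2.667/EI and f₁₂ = f₂₁ = 1.333/EI.
Compatibility — zero rotation at each built-in end:
  2.667 M_A + 1.333 M_B = 230.7
  1.333 M_A + 2.667 M_B = 215.3
Solving the pair gives M_A = 61.51 kN·m and M_B = 49.98 kN·m (hogging).

M_B = 49.98 kN·m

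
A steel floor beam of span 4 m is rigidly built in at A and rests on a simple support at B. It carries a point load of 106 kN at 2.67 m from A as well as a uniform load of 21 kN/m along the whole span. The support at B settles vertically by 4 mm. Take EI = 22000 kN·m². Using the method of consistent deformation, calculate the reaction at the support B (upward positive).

R_B = 82.46 kN

Choose R_B as the redundant. The primary structure is the cantilever fixed at A.
Downward deflection at the released point B due to the loads:
  point load 106 at a = 2.67: Pa²(3L − a)/(6EI) = 1175/EI
  UDL 21: wL⁴/(8EI) = 672/EI
  δ_0 = 1847/EI
Flexibility coefficient — unit upward force at B: δ_{BB} = L³/(3EI) = 21.33/EI.
With EI = 22000 kN·m²: δ_0 = 0.083957 m and δ_{BB} = 0.00097 m/kN.
Compatibility — the beam at B must follow the support down by 0.004 m: δ_0 − R_B·δ_{BB} = 0.004, so R_B = (0.083957 − 0.004)/0.00097 = 82.46 kN.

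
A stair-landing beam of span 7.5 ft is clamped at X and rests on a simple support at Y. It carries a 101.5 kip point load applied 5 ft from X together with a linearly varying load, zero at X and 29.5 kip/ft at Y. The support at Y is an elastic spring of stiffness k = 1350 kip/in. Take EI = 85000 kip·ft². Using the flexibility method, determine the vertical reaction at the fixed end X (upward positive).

R_X = 102.7 kip

Release the roller at Y. Primary structure: cantilever fixed at X.
Downward deflection at the released point Y due to the loads:
  point load 101.5 at a = 5: Pa²(3L − a)/(6EI) = 7401/EI
  triangular load, peak 29.5 at the free end: 11w₀L⁴/(120EI) = 8556/EI
  δ_0 = 15957/EI
Tip deflection under a unit load at Y: L³/(3EI) = 140.6/EI.
With EI = 85000 kip·ft²: δ_0 = 0.18773 ft and δ_{YY} = 0.001654 ft/kip.
Compatibility — the spring shortens by R_Y/k under the reaction it provides: δ_0 − R_Y·δ_{YY} = R_Y/k. With 1/k = 1/(1350×12) ft/kip = 0.000062 ft/kip, R_Y = δ_0 / (δ_{YY} + 1/k) = 0.18773 / (0.001654 + 0.000062) = 109.4 kip.
Vertical equilibrium: R_X = ΣP − R_Y = 212.1 − 109.4 = 102.7 kip.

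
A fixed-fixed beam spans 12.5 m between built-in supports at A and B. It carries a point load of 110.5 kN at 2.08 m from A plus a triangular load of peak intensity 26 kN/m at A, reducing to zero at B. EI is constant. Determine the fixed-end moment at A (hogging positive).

Release both end moments; the primary structure is a simply-supported span AB with redundants M_A and M_B.
Simple-span end rotations at A and B under the given loads:
  at A: point load 110.5 at a = 2.08: Pab(L + b)/(6LEI) = 731.9/EI
  at B: point load 110.5 at a = 2.08: Pab(L + a)/(6LEI) = 465.6/EI
  at A: triangular load, peak 26: w₀L³/(45EI) = 1128/EI
  at B: triangular load, peak 26: 7w₀L³/(360EI) = 987.4/EI
  θ_A0 = 1860/EI,  θ_B0 = 1453/EI
Flexibility coefficients: a unit moment at one end gives L/(3EI) there and L/(6EI) at the far end, so f₁₁ = f₂₂ = 4.167/EI and f₁₂ = f₂₁ = 2.083/EI.
Compatibility — zero rotation at each built-in end:
  4.167 M_A + 2.083 M_B = 1860
  2.083 M_A + 4.167 M_B = 1453
Solving the pair gives M_A = 362.8 kN·m and M_B = 167.3 kN·m (hogging).

M_A = 362.8 kN·m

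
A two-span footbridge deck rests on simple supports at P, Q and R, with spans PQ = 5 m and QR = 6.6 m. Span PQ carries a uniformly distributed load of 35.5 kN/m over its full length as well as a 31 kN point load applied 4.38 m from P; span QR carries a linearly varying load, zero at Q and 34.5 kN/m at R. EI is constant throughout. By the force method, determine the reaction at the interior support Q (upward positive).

Take M_Q as the redundant. Released structure: two simple spans PQ and QR with a hinge at Q.
End slopes at the hinge Q, treating each span as simply supported:
  span PQ: UDL 35.5: wL³/(24EI) = 184.9/EI
  span PQ: point load 31 at a = 4.38: Pab(L + a)/(6LEI) = 26.32/EI
  span QR: triangular load, peak 34.5: 7w₀L³/(360EI) = 192.9/EI
  relative rotation θ_0 = (211.2 + 192.9)/EI = 404.1/EI
A unit hogging moment at Q produces rotation L₁/(3EI) + L₂/(3EI) = 3.867/EI.
Compatibility: M_Q·(L₁+L₂)/(3EI) = θ_0, giving M_Q = 104.5 kN·m (hogging).
Span PQ, ΣM about P with M_Q applied at Q: R_Q^{PQ}·5 = 579.5 + 104.5, so R_Q^{PQ} = 136.8 kN and R_P = 208.5 − 136.8 = 71.69 kN.
Span QR, ΣM about R: R_Q^{QR}·6.6 = 250.5 + 104.5, so R_Q^{QR} = 53.78 kN and R_R = 113.8 − 53.78 = 60.07 kN.
R_Q = 136.8 + 53.78 = 190.6 kN.

R_Q = 190.6 kN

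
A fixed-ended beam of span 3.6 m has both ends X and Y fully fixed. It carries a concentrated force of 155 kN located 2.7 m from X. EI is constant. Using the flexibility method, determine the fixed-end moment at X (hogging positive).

M_X = 26.16 kN·m

Release both end moments; the primary structure is a simply-supported span XY with redundants M_X and M_Y.
On the primary (simply-supported) span, the end slopes from the loading are:
  at X: point load 155 at a = 2.7: Pab(L + b)/(6LEI) = 78.47/EI
  at Y: point load 155 at a = 2.7: Pab(L + a)/(6LEI) = 109.9/EI
  θ_X0 = 78.47/EI,  θ_Y0 = 109.9/EI
Flexibility coefficients: a unit moment at one end gives L/(3EI) there and L/(6EI) at the far end, so f₁₁ = f₂₂ = 1.2/EI and f₁₂ = f₂₁ = 0.6/EI.
Compatibility — zero rotation at each built-in end:
  1.2 M_X + 0.6 M_Y = 78.47
  0.6 M_X + 1.2 M_Y = 109.9
Solving the pair gives M_X = 26.16 kN·m and M_Y = 78.47 kN·m (hogging).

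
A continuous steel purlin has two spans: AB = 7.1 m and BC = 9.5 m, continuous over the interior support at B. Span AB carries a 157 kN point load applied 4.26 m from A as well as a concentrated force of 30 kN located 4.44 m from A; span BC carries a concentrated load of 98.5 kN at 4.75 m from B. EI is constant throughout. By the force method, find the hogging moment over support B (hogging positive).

M_B = 209.3 kN·m

Release continuity at B by inserting a hinge; the redundant is the internal moment M_B. The primary structure is two simply-supported spans AB and BC.
End slopes at the hinge B, treating each span as simply supported:
  span AB: point load 157 at a = 4.26: Pab(L + a)/(6LEI) = 506.5/EI
  span AB: point load 30 at a = 4.44: Pab(L + a)/(6LEI) = 95.98/EI
  span BC: point load 98.5 at a = 4.75: Pab(L + b)/(6LEI) = 555.6/EI
  relative rotation θ_0 = (602.5 + 555.6)/EI = 1158/EI
A unit hogging moment at B produces rotation L₁/(3EI) + L₂/(3EI) = 5.533/EI.
Compatibility: M_B·(L₁+L₂)/(3EI) = θ_0, giving M_B = 209.3 kN·m (hogging).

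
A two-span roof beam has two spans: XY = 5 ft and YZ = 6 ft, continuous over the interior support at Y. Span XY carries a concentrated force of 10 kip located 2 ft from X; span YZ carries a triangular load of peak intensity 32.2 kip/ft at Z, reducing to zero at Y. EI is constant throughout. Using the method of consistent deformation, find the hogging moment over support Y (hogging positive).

Insert a hinge at Y; M_Y is the redundant, and each span becomes simply supported.
End slopes at the hinge Y, treating each span as simply supported:
  span XY: point load 10 at a = 2: Pab(L + a)/(6LEI) = 14/EI
  span YZ: triangular load, peak 32.2: 7w₀L³/(360EI) = 135.2/EI
  relative rotation θ_0 = (14 + 135.2)/EI = 149.2/EI
A unit hogging moment at Y produces rotation L₁/(3EI) + L₂/(3EI) = 3.667/EI.
Compatibility: M_Y·(L₁+L₂)/(3EI) = θ_0, giving M_Y = 40.7 kip·ft (hogging).

M_Y = 40.7 kip·ft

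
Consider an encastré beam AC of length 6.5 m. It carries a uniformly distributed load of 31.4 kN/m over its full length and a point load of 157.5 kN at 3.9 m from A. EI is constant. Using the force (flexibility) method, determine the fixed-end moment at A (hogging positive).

M_A = 208.8 kN·m

Release both end moments; the primary structure is a simply-supported span AC with redundants M_A and M_C.
End rotations of the released simple span under the applied load (×1/EI):
  at A: UDL 31.4: wL³/(24EI) = 359.3/EI
  at C: UDL 31.4: wL³/(24EI) = 359.3/EI
  at A: point load 157.5 at a = 3.9: Pab(L + b)/(6LEI) = 372.6/EI
  at C: point load 157.5 at a = 3.9: Pab(L + a)/(6LEI) = 425.9/EI
  θ_A0 = 731.9/EI,  θ_C0 = 785.2/EI
Flexibility coefficients: a unit moment at one end gives L/(3EI) there and L/(6EI) at the far end, so f₁₁ = f₂₂ = 2.167/EI and f₁₂ = f₂₁ = 1.083/EI.
Compatibility — zero rotation at each built-in end:
  2.167 M_A + 1.083 M_C = 731.9
  1.083 M_A + 2.167 M_C = 785.2
Solving the pair gives M_A = 208.8 kN·m and M_C = 258 kN·m (hogging).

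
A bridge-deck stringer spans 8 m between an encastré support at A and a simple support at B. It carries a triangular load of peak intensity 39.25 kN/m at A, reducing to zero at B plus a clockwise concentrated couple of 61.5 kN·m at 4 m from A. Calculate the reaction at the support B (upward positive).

R_B = 40.05 kN

Take the reaction at B as the redundant and release it; the primary structure is a cantilever fixed at A.
Free-end deflection of the primary structure under the applied loading (downward +):
  triangular load, peak 39.25 at the fixed end: w₀L⁴/(30EI) = 5359/EI
  clockwise couple 61.5 at a = 4: M₀a(2L − a)/(2EI) = 1476/EI
  δ_0 = 6835/EI
Flexibility coefficient — unit upward force at B: δ_{BB} = L³/(3EI) = 170.7/EI.
Compatibility at B: δ_0 − R_B·δ_{BB} = 0, so R_B = 6835/170.7 = 40.05 kN.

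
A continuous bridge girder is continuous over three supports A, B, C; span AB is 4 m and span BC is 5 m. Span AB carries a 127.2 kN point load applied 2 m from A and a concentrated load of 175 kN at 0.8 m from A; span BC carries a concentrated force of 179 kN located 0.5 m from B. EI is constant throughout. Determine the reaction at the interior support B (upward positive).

Insert a hinge at B; M_B is the redundant, and each span becomes simply supported.
Rotations at B on the released spans (each span's end-slope, ×1/EI):
  span AB: point load 127.2 at a = 2: Pab(L + a)/(6LEI) = 127.2/EI
  span AB: point load 175 at a = 0.8: Pab(L + a)/(6LEI) = 89.6/EI
  span BC: point load 179 at a = 0.5: Pab(L + b)/(6LEI) = 127.5/EI
  relative rotation θ_0 = (216.8 + 127.5)/EI = 344.3/EI
A unit hogging moment at B produces rotation L₁/(3EI) + L₂/(3EI) = 3/EI.
Slope continuity at B: θ_0 = M_B·3/EI, so M_B = 344.3/3 = 114.8 kN·m (hogging).
Span AB, ΣM about A with M_B applied at B: R_B^{AB}·4 = 394.4 + 114.8, so R_B^{AB} = 127.3 kN and R_A = 302.2 − 127.3 = 174.9 kN.
Span BC, ΣM about C: R_B^{BC}·5 = 805.5 + 114.8, so R_B^{BC} = 184.1 kN and R_C = 179 − 184.1 = -5.056 kN.
R_B = 127.3 + 184.1 = 311.4 kN.

R_B = 311.4 kN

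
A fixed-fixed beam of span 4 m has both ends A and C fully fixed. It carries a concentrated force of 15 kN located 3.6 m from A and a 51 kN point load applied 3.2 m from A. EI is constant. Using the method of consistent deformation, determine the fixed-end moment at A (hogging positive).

M_A = 7.068 kN·m

Take the two fixed-end moments M_A, M_C as redundants; the released structure is the simple span AC.
Simple-span end rotations at A and C under the given loads:
  at A: point load 15 at a = 3.6: Pab(L + b)/(6LEI) = 3.96/EI
  at C: point load 15 at a = 3.6: Pab(L + a)/(6LEI) = 6.84/EI
  at A: point load 51 at a = 3.2: Pab(L + b)/(6LEI) = 26.11/EI
  at C: point load 51 at a = 3.2: Pab(L + a)/(6LEI) = 39.17/EI
  θ_A0 = 30.07/EI,  θ_C0 = 46.01/EI
Flexibility coefficients: a unit moment at one end gives L/(3EI) there and L/(6EI) at the far end, so f₁₁ = f₂₂ = 1.333/EI and f₁₂ = f₂₁ = 0.6667/EI.
Compatibility — zero rotation at each built-in end:
  1.333 M_A + 0.6667 M_C = 30.07
  0.6667 M_A + 1.333 M_C = 46.01
Solving the pair gives M_A = 7.068 kN·m and M_C = 30.97 kN·m (hogging).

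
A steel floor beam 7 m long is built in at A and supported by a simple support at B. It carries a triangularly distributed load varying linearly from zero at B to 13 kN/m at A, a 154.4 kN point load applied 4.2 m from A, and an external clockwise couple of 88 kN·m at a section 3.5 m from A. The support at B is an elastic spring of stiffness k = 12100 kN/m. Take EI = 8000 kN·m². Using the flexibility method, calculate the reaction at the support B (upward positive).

Remove the prop at B; the released (primary) structure is a cantilever built in at A.
Deflection at B on the released cantilever, summing each load's contribution:
  triangular load, peak 13 at the fixed end: w₀L⁴/(30EI) = 1040/EI
  point load 154.4 at a = 4.2: Pa²(3L − a)/(6EI) = 7626/EI
  clockwise couple 88 at a = 3.5: M₀a(2L − a)/(2EI) = 1617/EI
  δ_0 = 10284/EI
Flexibility coefficient — unit upward force at B: δ_{BB} = L³/(3EI) = 114.3/EI.
With EI = 8000 kN·m²: δ_0 = 1.2854 m and δ_{BB} = 0.014292 m/kN.
Compatibility — the spring shortens by R_B/k under the reaction it provides: δ_0 − R_B·δ_{BB} = R_B/k. With 1/k = 0.000083 m/kN, R_B = δ_0 / (δ_{BB} + 1/k) = 1.2854 / (0.014292 + 0.000083) = 89.43 kN.

R_B = 89.43 kN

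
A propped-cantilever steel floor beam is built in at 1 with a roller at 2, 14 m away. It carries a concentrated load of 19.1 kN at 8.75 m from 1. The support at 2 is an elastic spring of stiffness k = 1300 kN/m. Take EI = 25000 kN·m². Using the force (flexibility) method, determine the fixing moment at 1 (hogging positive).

Choose R_2 as the redundant. The primary structure is the cantilever fixed at 1.
Primary-structure tip deflection at 2 by superposition:
  point load 19.1 at a = 8.75: Pa²(3L − a)/(6EI) = 8104/EI
Tip deflection under a unit load at 2: L³/(3EI) = 914.7/EI.
With EI = 25000 kN·m²: δ_0 = 0.32415 m and δ_{22} = 0.036587 m/kN.
Compatibility — the spring shortens by R_2/k under the reaction it provides: δ_0 − R_2·δ_{22} = R_2/k. With 1/k = 0.000769 m/kN, R_2 = δ_0 / (δ_{22} + 1/k) = 0.32415 / (0.036587 + 0.000769) = 8.677 kN.
Moment equilibrium about 1: M_1 = Σ(load moments about 1) − R_2·L = 167.1 − 8.677×14 = 45.64 kN·m.

M_1 = 45.64 kN·m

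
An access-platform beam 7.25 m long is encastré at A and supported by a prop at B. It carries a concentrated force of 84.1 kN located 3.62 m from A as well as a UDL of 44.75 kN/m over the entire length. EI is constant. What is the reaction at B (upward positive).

R_B = 147.9 kN

Take the reaction at B as the redundant and release it; the primary structure is a cantilever fixed at A.
Free-end deflection of the primary structure under the applied loading (downward +):
  point load 84.1 at a = 3.62: Pa²(3L − a)/(6EI) = 3330/EI
  UDL 44.75: wL⁴/(8EI) = 15455/EI
  δ_0 = 18785/EI
Flexibility coefficient — unit upward force at B: δ_{BB} = L³/(3EI) = 127/EI.
The prop prevents deflection at B: R_B = δ_0/δ_{BB} = 18785/127 = 147.9 kN.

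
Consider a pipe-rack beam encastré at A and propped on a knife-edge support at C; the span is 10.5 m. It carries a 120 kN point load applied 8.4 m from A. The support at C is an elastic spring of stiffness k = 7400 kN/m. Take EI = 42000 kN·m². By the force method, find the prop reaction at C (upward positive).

Choose R_C as the redundant. The primary structure is the cantilever fixed at A.
Primary-structure tip deflection at C by superposition:
  point load 120 at a = 8.4: Pa²(3L − a)/(6EI) = 32599/EI
Tip deflection under a unit load at C: L³/(3EI) = 385.9/EI.
With EI = 42000 kN·m²: δ_0 = 0.77616 m and δ_{CC} = 0.009187 m/kN.
Compatibility — the spring shortens by R_C/k under the reaction it provides: δ_0 − R_C·δ_{CC} = R_C/k. With 1/k = 0.000135 m/kN, R_C = δ_0 / (δ_{CC} + 1/k) = 0.77616 / (0.009187 + 0.000135) = 83.26 kN.

R_C = 83.26 kN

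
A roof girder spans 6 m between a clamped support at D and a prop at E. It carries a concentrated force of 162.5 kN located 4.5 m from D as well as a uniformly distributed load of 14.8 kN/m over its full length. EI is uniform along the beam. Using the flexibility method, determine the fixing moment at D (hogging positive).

M_D = 180.9 kN·m

Remove the prop at E; the released (primary) structure is a cantilever built in at D.
Free-end deflection of the primary structure under the applied loading (downward +):
  point load 162.5 at a = 4.5: Pa²(3L − a)/(6EI) = 7404/EI
  UDL 14.8: wL⁴/(8EI) = 2398/EI
  δ_0 = 9802/EI
Flexibility coefficient — unit upward force at E: δ_{EE} = L³/(3EI) = 72/EI.
The prop prevents deflection at E: R_E = δ_0/δ_{EE} = 9802/72 = 136.1 kN.
Moment equilibrium about D: M_D = Σ(load moments about D) − R_E·L = 997.6 − 136.1×6 = 180.9 kN·m.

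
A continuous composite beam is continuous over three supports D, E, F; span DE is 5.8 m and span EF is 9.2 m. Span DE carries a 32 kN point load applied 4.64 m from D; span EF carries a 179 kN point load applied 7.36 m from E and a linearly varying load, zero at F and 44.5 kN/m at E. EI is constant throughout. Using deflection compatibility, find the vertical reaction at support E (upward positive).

Release continuity at E by inserting a hinge; the redundant is the internal moment M_E. The primary structure is two simply-supported spans DE and EF.
End slopes at the hinge E, treating each span as simply supported:
  span DE: point load 32 at a = 4.64: Pab(L + a)/(6LEI) = 51.67/EI
  span EF: point load 179 at a = 7.36: Pab(L + b)/(6LEI) = 484.8/EI
  span EF: triangular load, peak 44.5: w₀L³/(45EI) = 770/EI
  relative rotation θ_0 = (51.67 + 1255)/EI = 1307/EI
A unit hogging moment at E produces rotation L₁/(3EI) + L₂/(3EI) = 5/EI.
Slope continuity at E: θ_0 = M_E·5/EI, so M_E = 1307/5 = 261.3 kN·m (hogging).
Span DE, ΣM about D with M_E applied at E: R_E^{DE}·5.8 = 148.5 + 261.3, so R_E^{DE} = 70.65 kN and R_D = 32 − 70.65 = -38.65 kN.
Span EF, ΣM about F: R_E^{EF}·9.2 = 1585 + 261.3, so R_E^{EF} = 200.7 kN and R_F = 383.7 − 200.7 = 183 kN.
R_E = 70.65 + 200.7 = 271.3 kN.

R_E = 271.3 kN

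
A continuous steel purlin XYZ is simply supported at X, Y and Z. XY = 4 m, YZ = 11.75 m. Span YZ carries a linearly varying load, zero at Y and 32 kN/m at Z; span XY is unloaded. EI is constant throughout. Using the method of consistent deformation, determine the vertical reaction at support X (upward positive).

R_X = -48.07 kN

Insert a hinge at Y; M_Y is the redundant, and each span becomes simply supported.
Discontinuity in slope at Y on the released structure — sum the simple-span end rotations:
  span YZ: triangular load, peak 32: 7w₀L³/(360EI) = 1009/EI
  relative rotation θ_0 = (0 + 1009)/EI = 1009/EI
A unit hogging moment at Y produces rotation L₁/(3EI) + L₂/(3EI) = 5.25/EI.
Slope continuity at Y: θ_0 = M_Y·5.25/EI, so M_Y = 1009/5.25 = 192.3 kN·m (hogging).
Span XY, ΣM about X with M_Y applied at Y: R_Y^{XY}·4 = 0 + 192.3, so R_Y^{XY} = 48.07 kN and R_X = 0 − 48.07 = -48.07 kN.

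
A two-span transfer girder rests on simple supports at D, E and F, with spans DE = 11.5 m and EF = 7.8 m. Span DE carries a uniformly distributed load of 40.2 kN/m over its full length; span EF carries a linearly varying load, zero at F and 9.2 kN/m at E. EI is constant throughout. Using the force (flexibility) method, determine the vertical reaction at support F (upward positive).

R_F = -40.74 kN

Release continuity at E by inserting a hinge; the redundant is the internal moment M_E. The primary structure is two simply-supported spans DE and EF.
Discontinuity in slope at E on the released structure — sum the simple-span end rotations:
  span DE: UDL 40.2: wL³/(24EI) = 2547/EI
  span EF: triangular load, peak 9.2: w₀L³/(45EI) = 97.02/EI
  relative rotation θ_0 = (2547 + 97.02)/EI = 2644/EI
A unit hogging moment at E produces rotation L₁/(3EI) + L₂/(3EI) = 6.433/EI.
Compatibility: M_E·(L₁+L₂)/(3EI) = θ_0, giving M_E = 411.1 kN·m (hogging).
Span EF, ΣM about F: R_E^{EF}·7.8 = 186.6 + 411.1, so R_E^{EF} = 76.62 kN and R_F = 35.88 − 76.62 = -40.74 kN.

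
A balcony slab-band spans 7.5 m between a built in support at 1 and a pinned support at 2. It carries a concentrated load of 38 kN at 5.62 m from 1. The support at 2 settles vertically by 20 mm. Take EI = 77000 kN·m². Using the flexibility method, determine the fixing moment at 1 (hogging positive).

M_1 = 115.6 kN·m

Release the roller at 2. Primary structure: cantilever fixed at 1.
Deflection at 2 on the released cantilever, summing each load's contribution:
  point load 38 at a = 5.62: Pa²(3L − a)/(6EI) = 3377/EI
Flexibility coefficient — unit upward force at 2: δ_{22} = L³/(3EI) = 140.6/EI.
With EI = 77000 kN·m²: δ_0 = 0.043852 m and δ_{22} = 0.001826 m/kN.
Compatibility — the beam at 2 must follow the support down by 0.02 m: δ_0 − R_2·δ_{22} = 0.02, so R_2 = (0.043852 − 0.02)/0.001826 = 13.06 kN.
Moment equilibrium about 1: M_1 = Σ(load moments about 1) − R_2·L = 213.6 − 13.06×7.5 = 115.6 kN·m.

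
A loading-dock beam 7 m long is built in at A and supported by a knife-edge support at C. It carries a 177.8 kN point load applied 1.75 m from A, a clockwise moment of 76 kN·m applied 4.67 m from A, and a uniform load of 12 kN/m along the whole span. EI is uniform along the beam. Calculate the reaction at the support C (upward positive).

Remove the prop at C; the released (primary) structure is a cantilever built in at A.
Downward deflection at the released point C due to the loads:
  point load 177.8 at a = 1.75: Pa²(3L − a)/(6EI) = 1747/EI
  clockwise couple 76 at a = 4.67: M₀a(2L − a)/(2EI) = 1656/EI
  UDL 12: wL⁴/(8EI) = 3602/EI
  δ_0 = 7004/EI
Flexibility coefficient — unit upward force at C: δ_{CC} = L³/(3EI) = 114.3/EI.
The prop prevents deflection at C: R_C = δ_0/δ_{CC} = 7004/114.3 = 61.26 kN.

R_C = 61.26 kN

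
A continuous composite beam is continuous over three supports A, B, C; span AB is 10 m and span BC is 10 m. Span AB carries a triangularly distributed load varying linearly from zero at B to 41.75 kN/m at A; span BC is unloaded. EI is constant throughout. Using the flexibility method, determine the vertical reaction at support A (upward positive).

R_A = 127 kN

Take M_B as the redundant. Released structure: two simple spans AB and BC with a hinge at B.
End slopes at the hinge B, treating each span as simply supported:
  span AB: triangular load, peak 41.75: 7w₀L³/(360EI) = 811.8/EI
  relative rotation θ_0 = (811.8 + 0)/EI = 811.8/EI
A unit hogging moment at B produces rotation L₁/(3EI) + L₂/(3EI) = 6.667/EI.
Compatibility: M_B·(L₁+L₂)/(3EI) = θ_0, giving M_B = 121.8 kN·m (hogging).
Span AB, ΣM about A with M_B applied at B: R_B^{AB}·10 = 695.8 + 121.8, so R_B^{AB} = 81.76 kN and R_A = 208.8 − 81.76 = 127 kN.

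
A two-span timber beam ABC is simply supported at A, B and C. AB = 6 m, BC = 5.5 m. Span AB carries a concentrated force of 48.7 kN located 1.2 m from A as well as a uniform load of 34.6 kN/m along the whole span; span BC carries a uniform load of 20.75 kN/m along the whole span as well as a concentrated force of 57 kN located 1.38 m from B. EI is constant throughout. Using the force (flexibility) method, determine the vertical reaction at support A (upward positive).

R_A = 116.4 kN

Insert a hinge at B; M_B is the redundant, and each span becomes simply supported.
Discontinuity in slope at B on the released structure — sum the simple-span end rotations:
  span AB: point load 48.7 at a = 1.2: Pab(L + a)/(6LEI) = 56.1/EI
  span AB: UDL 34.6: wL³/(24EI) = 311.4/EI
  span BC: UDL 20.75: wL³/(24EI) = 143.8/EI
  span BC: point load 57 at a = 1.38: Pab(L + b)/(6LEI) = 94.47/EI
  relative rotation θ_0 = (367.5 + 238.3)/EI = 605.8/EI
A unit hogging moment at B produces rotation L₁/(3EI) + L₂/(3EI) = 3.833/EI.
Compatibility: M_B·(L₁+L₂)/(3EI) = θ_0, giving M_B = 158 kN·m (hogging).
Span AB, ΣM about A with M_B applied at B: R_B^{AB}·6 = 681.2 + 158, so R_B^{AB} = 139.9 kN and R_A = 256.3 − 139.9 = 116.4 kN.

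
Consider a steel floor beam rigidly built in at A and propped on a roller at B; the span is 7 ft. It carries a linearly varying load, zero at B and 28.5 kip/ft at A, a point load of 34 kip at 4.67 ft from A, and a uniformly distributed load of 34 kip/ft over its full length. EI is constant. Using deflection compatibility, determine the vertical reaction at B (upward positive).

R_B = 126.9 kip

Release the roller at B. Primary structure: cantilever fixed at A.
Deflection at B on the released cantilever, summing each load's contribution:
  triangular load, peak 28.5 at the fixed end: w₀L⁴/(30EI) = 2281/EI
  point load 34 at a = 4.67: Pa²(3L − a)/(6EI) = 2018/EI
  UDL 34: wL⁴/(8EI) = 10204/EI
  δ_0 = 14503/EI
Tip deflection under a unit load at B: L³/(3EI) = 114.3/EI.
Compatibility at B: δ_0 − R_B·δ_{BB} = 0, so R_B = 14503/114.3 = 126.9 kip.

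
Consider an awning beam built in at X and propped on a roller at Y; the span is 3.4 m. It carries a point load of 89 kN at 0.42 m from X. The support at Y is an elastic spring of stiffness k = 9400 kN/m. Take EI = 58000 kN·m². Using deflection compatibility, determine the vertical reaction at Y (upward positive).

Release the roller at Y. Primary structure: cantilever fixed at X.
Primary-structure tip deflection at Y by superposition:
  point load 89 at a = 0.42: Pa²(3L − a)/(6EI) = 25.59/EI
Tip deflection under a unit load at Y: L³/(3EI) = 13.1/EI.
With EI = 58000 kN·m²: δ_0 = 0.000441 m and δ_{YY} = 0.000226 m/kN.
Compatibility — the spring shortens by R_Y/k under the reaction it provides: δ_0 − R_Y·δ_{YY} = R_Y/k. With 1/k = 0.000106 m/kN, R_Y = δ_0 / (δ_{YY} + 1/k) = 0.000441 / (0.000226 + 0.000106) = 1.328 kN.

R_Y = 1.328 kN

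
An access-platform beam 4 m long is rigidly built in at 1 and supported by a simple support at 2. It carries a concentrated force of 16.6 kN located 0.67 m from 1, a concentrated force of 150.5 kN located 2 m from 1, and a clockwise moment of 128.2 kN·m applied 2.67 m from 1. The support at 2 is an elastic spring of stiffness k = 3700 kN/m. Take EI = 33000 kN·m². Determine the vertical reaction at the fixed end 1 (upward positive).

R_1 = 103.3 kN

Release the roller at 2. Primary structure: cantilever fixed at 1.
Downward deflection at the released point 2 due to the loads:
  point load 16.6 at a = 0.67: Pa²(3L − a)/(6EI) = 14.07/EI
  point load 150.5 at a = 2: Pa²(3L − a)/(6EI) = 1003/EI
  clockwise couple 128.2 at a = 2.67: M₀a(2L − a)/(2EI) = 912.2/EI
  δ_0 = 1930/EI
Tip deflection under a unit load at 2: L³/(3EI) = 21.33/EI.
With EI = 33000 kN·m²: δ_0 = 0.058473 m and δ_{22} = 0.000646 m/kN.
Compatibility — the spring shortens by R_2/k under the reaction it provides: δ_0 − R_2·δ_{22} = R_2/k. With 1/k = 0.00027 m/kN, R_2 = δ_0 / (δ_{22} + 1/k) = 0.058473 / (0.000646 + 0.00027) = 63.78 kN.
Vertical equilibrium: R_1 = ΣP − R_2 = 167.1 − 63.78 = 103.3 kN.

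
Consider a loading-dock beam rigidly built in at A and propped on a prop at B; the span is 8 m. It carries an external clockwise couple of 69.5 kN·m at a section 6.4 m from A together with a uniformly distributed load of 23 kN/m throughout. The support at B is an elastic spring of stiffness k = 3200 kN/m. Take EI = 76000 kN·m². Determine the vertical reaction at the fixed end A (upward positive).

R_A = 112.4 kN

Release the roller at B. Primary structure: cantilever fixed at A.
Primary-structure tip deflection at B by superposition:
  clockwise couple 69.5 at a = 6.4: M₀a(2L − a)/(2EI) = 2135/EI
  UDL 23: wL⁴/(8EI) = 11776/EI
  δ_0 = 13911/EI
Tip deflection under a unit load at B: L³/(3EI) = 170.7/EI.
With EI = 76000 kN·m²: δ_0 = 0.18304 m and δ_{BB} = 0.002246 m/kN.
Compatibility — the spring shortens by R_B/k under the reaction it provides: δ_0 − R_B·δ_{BB} = R_B/k. With 1/k = 0.000313 m/kN, R_B = δ_0 / (δ_{BB} + 1/k) = 0.18304 / (0.002246 + 0.000313) = 71.55 kN.
Vertical equilibrium: R_A = ΣP − R_B = 184 − 71.55 = 112.4 kN.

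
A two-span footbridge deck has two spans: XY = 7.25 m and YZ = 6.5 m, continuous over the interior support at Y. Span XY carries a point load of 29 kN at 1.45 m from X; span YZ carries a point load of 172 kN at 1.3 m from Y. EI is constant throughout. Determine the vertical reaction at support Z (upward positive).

Take M_Y as the redundant. Released structure: two simple spans XY and YZ with a hinge at Y.
Rotations at Y on the released spans (each span's end-slope, ×1/EI):
  span XY: point load 29 at a = 1.45: Pab(L + a)/(6LEI) = 48.78/EI
  span YZ: point load 172 at a = 1.3: Pab(L + b)/(6LEI) = 348.8/EI
  relative rotation θ_0 = (48.78 + 348.8)/EI = 397.6/EI
A unit hogging moment at Y produces rotation L₁/(3EI) + L₂/(3EI) = 4.583/EI.
Slope continuity at Y: θ_0 = M_Y·4.583/EI, so M_Y = 397.6/4.583 = 86.75 kN·m (hogging).
Span YZ, ΣM about Z: R_Y^{YZ}·6.5 = 894.4 + 86.75, so R_Y^{YZ} = 150.9 kN and R_Z = 172 − 150.9 = 21.05 kN.

R_Z = 21.05 kN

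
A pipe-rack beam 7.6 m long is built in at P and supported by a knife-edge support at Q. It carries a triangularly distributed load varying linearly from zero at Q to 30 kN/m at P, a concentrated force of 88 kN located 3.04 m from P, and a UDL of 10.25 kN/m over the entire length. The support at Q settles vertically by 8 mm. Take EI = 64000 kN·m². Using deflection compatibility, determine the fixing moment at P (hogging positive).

Choose R_Q as the redundant. The primary structure is the cantilever fixed at P.
Primary-structure tip deflection at Q by superposition:
  triangular load, peak 30 at the fixed end: w₀L⁴/(30EI) = 3336/EI
  point load 88 at a = 3.04: Pa²(3L − a)/(6EI) = 2678/EI
  UDL 10.25: wL⁴/(8EI) = 4275/EI
  δ_0 = 10289/EI
Flexibility coefficient — unit upward force at Q: δ_{QQ} = L³/(3EI) = 146.3/EI.
With EI = 64000 kN·m²: δ_0 = 0.16077 m and δ_{QQ} = 0.002286 m/kN.
Compatibility — the beam at Q must follow the support down by 0.008 m: δ_0 − R_Q·δ_{QQ} = 0.008, so R_Q = (0.16077 − 0.008)/0.002286 = 66.82 kN.
Moment equilibrium about P: M_P = Σ(load moments about P) − R_Q·L = 852.3 − 66.82×7.6 = 344.5 kN·m.

M_P = 344.5 kN·m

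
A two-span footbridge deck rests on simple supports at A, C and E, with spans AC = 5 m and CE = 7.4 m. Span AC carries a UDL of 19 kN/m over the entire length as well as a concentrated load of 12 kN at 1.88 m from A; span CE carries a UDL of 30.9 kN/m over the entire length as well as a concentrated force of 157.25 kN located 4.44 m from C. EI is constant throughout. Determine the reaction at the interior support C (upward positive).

R_C = 320 kN

Release continuity at C by inserting a hinge; the redundant is the internal moment M_C. The primary structure is two simply-supported spans AC and CE.
Rotations at C on the released spans (each span's end-slope, ×1/EI):
  span AC: UDL 19: wL³/(24EI) = 98.96/EI
  span AC: point load 12 at a = 1.88: Pab(L + a)/(6LEI) = 16.14/EI
  span CE: UDL 30.9: wL³/(24EI) = 521.7/EI
  span CE: point load 157.25 at a = 4.44: Pab(L + b)/(6LEI) = 482.2/EI
  relative rotation θ_0 = (115.1 + 1004)/EI = 1119/EI
A unit hogging moment at C produces rotation L₁/(3EI) + L₂/(3EI) = 4.133/EI.
Compatibility: M_C·(L₁+L₂)/(3EI) = θ_0, giving M_C = 270.7 kN·m (hogging).
Span AC, ΣM about A with M_C applied at C: R_C^{AC}·5 = 260.1 + 270.7, so R_C^{AC} = 106.2 kN and R_A = 107 − 106.2 = 0.8408 kN.
Span CE, ΣM about E: R_C^{CE}·7.4 = 1312 + 270.7, so R_C^{CE} = 213.8 kN and R_E = 385.9 − 213.8 = 172.1 kN.
R_C = 106.2 + 213.8 = 320 kN.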